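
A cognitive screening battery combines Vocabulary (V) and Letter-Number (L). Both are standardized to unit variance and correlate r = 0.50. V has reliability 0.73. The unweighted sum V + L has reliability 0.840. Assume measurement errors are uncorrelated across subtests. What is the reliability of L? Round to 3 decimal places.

Var(V+L) = 2 + 2·0.50 = 3.000.
True-score variance = ρ_V + ρ_L + 2·0.50, so 0.840 = (0.73 + ρ_L + 1.00) / 3.000.
ρ_L = 0.840·3.000 − 0.73 − 1.00 = 0.790.

0.790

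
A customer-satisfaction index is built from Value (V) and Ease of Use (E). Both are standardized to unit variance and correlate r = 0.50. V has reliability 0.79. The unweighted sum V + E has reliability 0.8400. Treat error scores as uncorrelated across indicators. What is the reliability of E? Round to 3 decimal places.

Var(V+E) = 2 + 2·0.50 = 3.000.
True-score variance = ρ_V + ρ_E + 2·0.50, so 0.8400 = (0.79 + ρ_E + 1.00) / 3.000.
ρ_E = 0.8400·3.000 − 0.79 − 1.00 = 0.730.

0.730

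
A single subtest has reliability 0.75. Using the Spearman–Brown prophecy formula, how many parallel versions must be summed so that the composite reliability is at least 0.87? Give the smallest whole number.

3

k ≥ ρ*(1−ρ₁)/(ρ₁(1−ρ*)) = 0.87·0.25 / (0.75·0.13) = 2.231.
Smallest integer k = 3.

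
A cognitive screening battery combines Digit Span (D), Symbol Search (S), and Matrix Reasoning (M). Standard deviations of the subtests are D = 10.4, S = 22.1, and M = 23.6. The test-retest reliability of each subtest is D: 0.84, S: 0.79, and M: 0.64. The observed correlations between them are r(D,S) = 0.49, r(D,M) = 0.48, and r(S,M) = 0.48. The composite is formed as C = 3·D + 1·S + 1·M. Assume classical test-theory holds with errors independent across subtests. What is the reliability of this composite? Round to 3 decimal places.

0.882

Var(C) = 3²·10.4² + 22.1² + 23.6² + 2·[3·10.4·22.1·0.49 + 3·10.4·23.6·0.48 + 22.1·23.6·0.48] = 2018.81 + 1883.29 = 3902.1.
With uncorrelated errors the cross-covariances are all true-score covariance, so they carry over unchanged; only the diagonal terms shrink to ρᵢσᵢ².
True-score variance = [3²·10.4²·0.84 + 22.1²·0.79 + 23.6²·0.64] + 1883.29 = 1559.99 + 1883.29 = 3443.28.
Reliability = 3443.28 / 3902.1 = 0.882.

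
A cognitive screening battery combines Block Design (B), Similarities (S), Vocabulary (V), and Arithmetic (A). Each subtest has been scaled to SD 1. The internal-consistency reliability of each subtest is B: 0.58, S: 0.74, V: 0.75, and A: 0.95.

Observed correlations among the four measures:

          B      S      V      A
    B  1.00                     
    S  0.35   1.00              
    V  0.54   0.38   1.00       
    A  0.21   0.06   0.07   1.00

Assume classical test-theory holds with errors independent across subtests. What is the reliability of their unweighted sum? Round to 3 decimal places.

0.864

Var(B+S+V+A) = 4 + 2·[0.35 + 0.54 + 0.21 + 0.38 + 0.06 + 0.07] = 4 + 3.22 = 7.22.
Because errors are independent across components, Cov(Tᵢ,Tⱼ) = Cov(Xᵢ,Xⱼ); the off-diagonal part of the true-score variance is the same as above.
True-score variance = [0.58 + 0.74 + 0.75 + 0.95] + 3.22 = 3.02 + 3.22 = 6.24.
Reliability = 6.24 / 7.22 = 0.864.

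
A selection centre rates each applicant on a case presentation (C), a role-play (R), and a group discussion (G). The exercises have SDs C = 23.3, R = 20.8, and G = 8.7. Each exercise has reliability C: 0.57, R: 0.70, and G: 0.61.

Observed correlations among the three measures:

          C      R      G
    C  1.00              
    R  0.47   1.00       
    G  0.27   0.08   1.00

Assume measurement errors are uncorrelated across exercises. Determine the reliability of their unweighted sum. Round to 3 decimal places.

0.761

Var(C+R+G) = 23.3² + 20.8² + 8.7² + 2·[23.3·20.8·0.47 + 23.3·8.7·0.27 + 20.8·8.7·0.08] = 1051.22 + 593.979 = 1645.2.
Because errors are independent across components, Cov(Tᵢ,Tⱼ) = Cov(Xᵢ,Xⱼ); the off-diagonal part of the true-score variance is the same as above.
True-score variance = [23.3²·0.57 + 20.8²·0.70 + 8.7²·0.61] + 593.979 = 658.466 + 593.979 = 1252.44.
Reliability = 1252.44 / 1645.2 = 0.761.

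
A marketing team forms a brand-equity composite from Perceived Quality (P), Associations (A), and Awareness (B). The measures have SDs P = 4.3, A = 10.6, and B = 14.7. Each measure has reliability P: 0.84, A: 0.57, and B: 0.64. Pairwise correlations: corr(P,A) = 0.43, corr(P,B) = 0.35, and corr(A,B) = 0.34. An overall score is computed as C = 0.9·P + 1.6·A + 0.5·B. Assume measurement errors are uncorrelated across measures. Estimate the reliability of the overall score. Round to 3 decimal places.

Var(C) = 0.9²·4.3² + 1.6²·10.6² + 0.5²·14.7² + 2·[1.44·4.3·10.6·0.43 + 0.45·4.3·14.7·0.35 + 0.8·10.6·14.7·0.34] = 356.641 + 161.124 = 517.765.
Because errors are independent across components, Cov(Tᵢ,Tⱼ) = Cov(Xᵢ,Xⱼ); the off-diagonal part of the true-score variance is the same as above.
True-score variance = [0.9²·4.3²·0.84 + 1.6²·10.6²·0.57 + 0.5²·14.7²·0.64] + 161.124 = 211.111 + 161.124 = 372.234.
Reliability = 372.234 / 517.765 = 0.719.

0.719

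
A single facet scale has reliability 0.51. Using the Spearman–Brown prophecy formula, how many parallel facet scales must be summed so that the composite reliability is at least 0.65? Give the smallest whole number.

k ≥ ρ*(1−ρ₁)/(ρ₁(1−ρ*)) = 0.65·0.49 / (0.51·0.35) = 1.784.
Smallest integer k = 2.

2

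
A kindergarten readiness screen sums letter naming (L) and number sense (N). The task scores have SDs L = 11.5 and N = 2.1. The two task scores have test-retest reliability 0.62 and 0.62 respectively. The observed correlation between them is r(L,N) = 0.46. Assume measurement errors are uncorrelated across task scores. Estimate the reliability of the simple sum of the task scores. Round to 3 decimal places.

Var(L+N) = 11.5² + 2.1² + 2·[11.5·2.1·0.46] = 136.66 + 22.218 = 158.878.
With uncorrelated errors the cross-covariances are all true-score covariance, so they carry over unchanged; only the diagonal terms shrink to ρᵢσᵢ².
True-score variance = [11.5²·0.62 + 2.1²·0.62] + 22.218 = 84.7292 + 22.218 = 106.947.
Reliability = 106.947 / 158.878 = 0.673.

0.673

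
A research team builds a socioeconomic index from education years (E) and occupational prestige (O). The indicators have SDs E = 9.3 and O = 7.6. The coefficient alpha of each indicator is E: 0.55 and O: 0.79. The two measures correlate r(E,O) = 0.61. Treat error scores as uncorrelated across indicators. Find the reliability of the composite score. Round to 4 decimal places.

Var(E+O) = 9.3² + 7.6² + 2·[9.3·7.6·0.61] = 144.25 + 86.2296 = 230.48.
Because errors are independent across components, Cov(Tᵢ,Tⱼ) = Cov(Xᵢ,Xⱼ); the off-diagonal part of the true-score variance is the same as above.
True-score variance = [9.3²·0.55 + 7.6²·0.79] + 86.2296 = 93.1999 + 86.2296 = 179.43.
Reliability = 179.43 / 230.48 = 0.7785.

0.7785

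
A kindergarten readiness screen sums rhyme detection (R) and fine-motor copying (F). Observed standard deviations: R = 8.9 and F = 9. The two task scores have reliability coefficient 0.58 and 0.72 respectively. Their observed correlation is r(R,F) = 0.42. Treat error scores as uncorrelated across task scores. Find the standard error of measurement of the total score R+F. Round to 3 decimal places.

Var(total) = 160.21 + 67.284 = 227.494.
True-score variance = 104.262 + 67.284 = 171.546, so reliability = 0.7541.
Error variance = 227.494 − 171.546 = 55.9482; SEM = √55.9482 = 7.480.

7.480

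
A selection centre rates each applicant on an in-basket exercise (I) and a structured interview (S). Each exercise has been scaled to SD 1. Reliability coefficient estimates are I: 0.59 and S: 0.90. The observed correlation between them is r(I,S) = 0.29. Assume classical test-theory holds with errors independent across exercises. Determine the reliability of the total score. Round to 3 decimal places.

0.802

Var(I+S) = 2 + 2·[0.29] = 2 + 0.58 = 2.58.
With uncorrelated errors the cross-covariances are all true-score covariance, so they carry over unchanged; only the diagonal terms shrink to ρᵢσᵢ².
True-score variance = [0.59 + 0.90] + 0.58 = 1.49 + 0.58 = 2.07.
Reliability = 2.07 / 2.58 = 0.802.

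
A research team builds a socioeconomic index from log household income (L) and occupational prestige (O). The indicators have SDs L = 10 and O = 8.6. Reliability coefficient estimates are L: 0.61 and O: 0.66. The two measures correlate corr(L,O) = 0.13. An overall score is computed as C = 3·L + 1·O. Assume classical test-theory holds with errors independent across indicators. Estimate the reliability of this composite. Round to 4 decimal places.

Var(C) = 3²·10² + 8.6² + 2·[3·10·8.6·0.13] = 973.96 + 67.08 = 1041.04.
Under uncorrelated errors the observed covariances equal the true-score covariances, so only the own-variance terms attenuate.
True-score variance = [3²·10²·0.61 + 8.6²·0.66] + 67.08 = 597.814 + 67.08 = 664.894.
Reliability = 664.894 / 1041.04 = 0.6387.

0.6387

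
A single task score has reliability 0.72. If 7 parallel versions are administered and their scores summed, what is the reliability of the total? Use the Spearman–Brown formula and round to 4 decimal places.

0.9474

ρ_k = kρ / (1 + (k−1)ρ) = 7·0.72 / (1 + 6·0.72) = 5.040 / 5.320 = 0.9474.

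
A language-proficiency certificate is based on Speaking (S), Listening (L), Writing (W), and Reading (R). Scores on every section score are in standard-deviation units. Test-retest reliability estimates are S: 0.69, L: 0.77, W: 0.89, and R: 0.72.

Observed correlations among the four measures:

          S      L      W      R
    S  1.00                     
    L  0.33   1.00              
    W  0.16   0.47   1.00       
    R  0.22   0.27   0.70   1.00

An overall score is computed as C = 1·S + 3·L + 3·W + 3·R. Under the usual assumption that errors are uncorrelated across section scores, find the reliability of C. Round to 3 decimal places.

0.899

Var(C) = 1 + 3² + 3² + 3² + 2·[3·0.33 + 3·0.16 + 3·0.22 + 9·0.47 + 9·0.27 + 9·0.70] = 28 + 30.18 = 58.18.
Because errors are independent across components, Cov(Tᵢ,Tⱼ) = Cov(Xᵢ,Xⱼ); the off-diagonal part of the true-score variance is the same as above.
True-score variance = [0.69 + 3²·0.77 + 3²·0.89 + 3²·0.72] + 30.18 = 22.11 + 30.18 = 52.29.
Reliability = 52.29 / 58.18 = 0.899.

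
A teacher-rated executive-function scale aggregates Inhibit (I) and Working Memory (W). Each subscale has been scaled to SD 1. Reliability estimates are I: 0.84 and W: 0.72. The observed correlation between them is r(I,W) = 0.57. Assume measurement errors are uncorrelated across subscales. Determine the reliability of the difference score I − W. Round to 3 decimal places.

0.488

Var(I−W) = 1 + 1 − 2·0.57 = 2 − 1.14 = 0.86.
Under uncorrelated errors the observed covariances equal the true-score covariances, so only the own-variance terms attenuate.
True-score variance = [0.84 + 0.72] − 1.14 = 1.56 − 1.14 = 0.42.
Reliability = 0.42 / 0.86 = 0.488.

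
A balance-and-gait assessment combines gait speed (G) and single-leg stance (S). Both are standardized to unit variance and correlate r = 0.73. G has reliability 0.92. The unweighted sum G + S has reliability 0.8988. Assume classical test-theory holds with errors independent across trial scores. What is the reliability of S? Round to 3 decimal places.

0.730

Var(G+S) = 2 + 2·0.73 = 3.460.
True-score variance = ρ_G + ρ_S + 2·0.73, so 0.8988 = (0.92 + ρ_S + 1.46) / 3.460.
ρ_S = 0.8988·3.460 − 0.92 − 1.46 = 0.730.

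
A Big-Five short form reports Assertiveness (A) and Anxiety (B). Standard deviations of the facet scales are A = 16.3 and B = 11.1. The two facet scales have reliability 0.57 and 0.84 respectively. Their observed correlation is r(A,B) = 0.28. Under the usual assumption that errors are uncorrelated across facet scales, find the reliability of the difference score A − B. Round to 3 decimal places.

Var(A−B) = 16.3² + 11.1² − 2·16.3·11.1·0.28 = 388.9 − 101.321 = 287.579.
Because errors are independent across components, Cov(Tᵢ,Tⱼ) = Cov(Xᵢ,Xⱼ); the off-diagonal part of the true-score variance is the same as above.
True-score variance = [16.3²·0.57 + 11.1²·0.84] − 101.321 = 254.94 − 101.321 = 153.619.
Reliability = 153.619 / 287.579 = 0.534.

0.534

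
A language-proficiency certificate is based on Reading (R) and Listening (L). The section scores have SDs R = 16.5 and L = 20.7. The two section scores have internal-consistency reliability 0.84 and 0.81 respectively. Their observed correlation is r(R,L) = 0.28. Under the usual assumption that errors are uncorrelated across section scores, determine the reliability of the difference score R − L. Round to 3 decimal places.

0.755

Var(R−L) = 16.5² + 20.7² − 2·16.5·20.7·0.28 = 700.74 − 191.268 = 509.472.
With uncorrelated errors the cross-covariances are all true-score covariance, so they carry over unchanged; only the diagonal terms shrink to ρᵢσᵢ².
True-score variance = [16.5²·0.84 + 20.7²·0.81] − 191.268 = 575.767 − 191.268 = 384.499.
Reliability = 384.499 / 509.472 = 0.755.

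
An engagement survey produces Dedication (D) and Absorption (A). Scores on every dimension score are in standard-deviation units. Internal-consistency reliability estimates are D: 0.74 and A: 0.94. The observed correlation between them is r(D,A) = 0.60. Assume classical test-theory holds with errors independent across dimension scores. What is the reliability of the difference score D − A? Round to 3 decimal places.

Var(D−A) = 1 + 1 − 2·0.60 = 2 − 1.2 = 0.8.
With uncorrelated errors the cross-covariances are all true-score covariance, so they carry over unchanged; only the diagonal terms shrink to ρᵢσᵢ².
True-score variance = [0.74 + 0.94] − 1.2 = 1.68 − 1.2 = 0.48.
Reliability = 0.48 / 0.8 = 0.600.

0.600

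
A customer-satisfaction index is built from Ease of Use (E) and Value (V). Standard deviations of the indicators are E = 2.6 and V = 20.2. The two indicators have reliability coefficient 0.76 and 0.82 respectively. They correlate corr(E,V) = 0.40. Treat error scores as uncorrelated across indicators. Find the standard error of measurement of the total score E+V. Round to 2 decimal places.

8.66

Var(total) = 414.8 + 42.016 = 456.816.
True-score variance = 339.73 + 42.016 = 381.746, so reliability = 0.8357.
Error variance = 456.816 − 381.746 = 75.0696; SEM = √75.0696 = 8.66.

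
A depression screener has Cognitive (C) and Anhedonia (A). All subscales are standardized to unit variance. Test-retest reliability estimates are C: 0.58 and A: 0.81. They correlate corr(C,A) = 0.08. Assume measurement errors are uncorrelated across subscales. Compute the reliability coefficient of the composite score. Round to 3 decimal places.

Var(C+A) = 2 + 2·[0.08] = 2 + 0.16 = 2.16.
With uncorrelated errors the cross-covariances are all true-score covariance, so they carry over unchanged; only the diagonal terms shrink to ρᵢσᵢ².
True-score variance = [0.58 + 0.81] + 0.16 = 1.39 + 0.16 = 1.55.
Reliability = 1.55 / 2.16 = 0.718.

0.718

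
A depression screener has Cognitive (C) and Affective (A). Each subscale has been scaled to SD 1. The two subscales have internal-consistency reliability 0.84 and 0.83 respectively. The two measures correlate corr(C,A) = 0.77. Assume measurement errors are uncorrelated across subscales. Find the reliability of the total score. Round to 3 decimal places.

Var(C+A) = 2 + 2·[0.77] = 2 + 1.54 = 3.54.
With uncorrelated errors the cross-covariances are all true-score covariance, so they carry over unchanged; only the diagonal terms shrink to ρᵢσᵢ².
True-score variance = [0.84 + 0.83] + 1.54 = 1.67 + 1.54 = 3.21.
Reliability = 3.21 / 3.54 = 0.907.

0.907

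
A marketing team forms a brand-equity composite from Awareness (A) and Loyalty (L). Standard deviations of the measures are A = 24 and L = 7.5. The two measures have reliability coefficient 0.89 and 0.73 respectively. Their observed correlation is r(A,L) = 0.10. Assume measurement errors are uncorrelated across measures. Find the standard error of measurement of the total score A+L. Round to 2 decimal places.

8.86

Var(total) = 632.25 + 36 = 668.25.
True-score variance = 553.702 + 36 = 589.702, so reliability = 0.8825.
Error variance = 668.25 − 589.702 = 78.5475; SEM = √78.5475 = 8.86.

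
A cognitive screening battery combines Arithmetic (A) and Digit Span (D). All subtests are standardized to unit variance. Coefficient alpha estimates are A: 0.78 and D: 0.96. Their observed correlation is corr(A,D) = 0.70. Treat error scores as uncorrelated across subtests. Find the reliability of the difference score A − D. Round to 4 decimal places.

0.5667

Var(A−D) = 1 + 1 − 2·0.70 = 2 − 1.4 = 0.6.
Because errors are independent across components, Cov(Tᵢ,Tⱼ) = Cov(Xᵢ,Xⱼ); the off-diagonal part of the true-score variance is the same as above.
True-score variance = [0.78 + 0.96] − 1.4 = 1.74 − 1.4 = 0.34.
Reliability = 0.34 / 0.6 = 0.5667.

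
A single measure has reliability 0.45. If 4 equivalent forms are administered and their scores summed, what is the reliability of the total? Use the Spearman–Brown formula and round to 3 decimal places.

0.766

ρ_k = kρ / (1 + (k−1)ρ) = 4·0.45 / (1 + 3·0.45) = 1.800 / 2.350 = 0.766.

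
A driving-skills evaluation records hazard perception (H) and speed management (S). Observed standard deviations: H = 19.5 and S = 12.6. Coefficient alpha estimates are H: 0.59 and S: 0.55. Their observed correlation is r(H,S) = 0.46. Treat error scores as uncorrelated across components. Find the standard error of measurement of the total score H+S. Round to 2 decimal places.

15.08

Var(total) = 539.01 + 226.044 = 765.054.
True-score variance = 311.666 + 226.044 = 537.71, so reliability = 0.7028.
Error variance = 765.054 − 537.71 = 227.344; SEM = √227.344 = 15.08.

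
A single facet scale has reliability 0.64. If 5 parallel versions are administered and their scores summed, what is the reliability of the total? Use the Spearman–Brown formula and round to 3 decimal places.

ρ_k = kρ / (1 + (k−1)ρ) = 5·0.64 / (1 + 4·0.64) = 3.200 / 3.560 = 0.899.

0.899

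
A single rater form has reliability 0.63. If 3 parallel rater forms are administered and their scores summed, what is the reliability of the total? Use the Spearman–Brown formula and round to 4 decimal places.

0.8363

ρ_k = kρ / (1 + (k−1)ρ) = 3·0.63 / (1 + 2·0.63) = 1.890 / 2.260 = 0.8363.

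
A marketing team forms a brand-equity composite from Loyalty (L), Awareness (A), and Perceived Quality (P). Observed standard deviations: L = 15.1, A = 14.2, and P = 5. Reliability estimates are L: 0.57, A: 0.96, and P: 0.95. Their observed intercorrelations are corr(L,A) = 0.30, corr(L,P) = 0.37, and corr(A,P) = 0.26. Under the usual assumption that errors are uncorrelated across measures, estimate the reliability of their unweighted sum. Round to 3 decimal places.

0.841

Var(L+A+P) = 15.1² + 14.2² + 5² + 2·[15.1·14.2·0.30 + 15.1·5·0.37 + 14.2·5·0.26] = 454.65 + 221.442 = 676.092.
Under uncorrelated errors the observed covariances equal the true-score covariances, so only the own-variance terms attenuate.
True-score variance = [15.1²·0.57 + 14.2²·0.96 + 5²·0.95] + 221.442 = 347.29 + 221.442 = 568.732.
Reliability = 568.732 / 676.092 = 0.841.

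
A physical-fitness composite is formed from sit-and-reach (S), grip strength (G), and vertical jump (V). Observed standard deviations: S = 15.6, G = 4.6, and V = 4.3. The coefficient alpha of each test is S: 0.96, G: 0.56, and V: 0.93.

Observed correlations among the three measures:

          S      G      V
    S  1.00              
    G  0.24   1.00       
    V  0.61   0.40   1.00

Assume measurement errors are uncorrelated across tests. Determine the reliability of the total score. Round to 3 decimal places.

0.951

Var(S+G+V) = 15.6² + 4.6² + 4.3² + 2·[15.6·4.6·0.24 + 15.6·4.3·0.61 + 4.6·4.3·0.40] = 283.01 + 132.106 = 415.116.
Because errors are independent across components, Cov(Tᵢ,Tⱼ) = Cov(Xᵢ,Xⱼ); the off-diagonal part of the true-score variance is the same as above.
True-score variance = [15.6²·0.96 + 4.6²·0.56 + 4.3²·0.93] + 132.106 = 262.671 + 132.106 = 394.777.
Reliability = 394.777 / 415.116 = 0.951.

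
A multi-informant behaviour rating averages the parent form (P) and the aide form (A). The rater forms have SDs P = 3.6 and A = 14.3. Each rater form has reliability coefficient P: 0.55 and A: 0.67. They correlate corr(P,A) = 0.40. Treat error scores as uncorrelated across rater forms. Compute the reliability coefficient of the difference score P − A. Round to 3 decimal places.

0.584

Var(P−A) = 3.6² + 14.3² − 2·3.6·14.3·0.40 = 217.45 − 41.184 = 176.266.
Because errors are independent across components, Cov(Tᵢ,Tⱼ) = Cov(Xᵢ,Xⱼ); the off-diagonal part of the true-score variance is the same as above.
True-score variance = [3.6²·0.55 + 14.3²·0.67] − 41.184 = 144.136 − 41.184 = 102.952.
Reliability = 102.952 / 176.266 = 0.584.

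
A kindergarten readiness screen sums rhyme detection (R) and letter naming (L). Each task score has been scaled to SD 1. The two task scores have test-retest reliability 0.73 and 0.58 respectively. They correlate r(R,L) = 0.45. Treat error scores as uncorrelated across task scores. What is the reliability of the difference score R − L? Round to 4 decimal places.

Var(R−L) = 1 + 1 − 2·0.45 = 2 − 0.9 = 1.1.
Under uncorrelated errors the observed covariances equal the true-score covariances, so only the own-variance terms attenuate.
True-score variance = [0.73 + 0.58] − 0.9 = 1.31 − 0.9 = 0.41.
Reliability = 0.41 / 1.1 = 0.3727.

0.3727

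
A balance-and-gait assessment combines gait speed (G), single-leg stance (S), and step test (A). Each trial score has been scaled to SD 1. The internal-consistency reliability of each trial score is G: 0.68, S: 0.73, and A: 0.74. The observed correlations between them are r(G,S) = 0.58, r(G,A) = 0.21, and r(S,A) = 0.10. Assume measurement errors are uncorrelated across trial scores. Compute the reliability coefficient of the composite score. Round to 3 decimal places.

0.822

Var(G+S+A) = 3 + 2·[0.58 + 0.21 + 0.10] = 3 + 1.78 = 4.78.
With uncorrelated errors the cross-covariances are all true-score covariance, so they carry over unchanged; only the diagonal terms shrink to ρᵢσᵢ².
True-score variance = [0.68 + 0.73 + 0.74] + 1.78 = 2.15 + 1.78 = 3.93.
Reliability = 3.93 / 4.78 = 0.822.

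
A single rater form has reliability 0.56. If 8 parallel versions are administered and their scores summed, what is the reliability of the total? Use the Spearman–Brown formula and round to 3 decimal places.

ρ_k = kρ / (1 + (k−1)ρ) = 8·0.56 / (1 + 7·0.56) = 4.480 / 4.920 = 0.911.

0.911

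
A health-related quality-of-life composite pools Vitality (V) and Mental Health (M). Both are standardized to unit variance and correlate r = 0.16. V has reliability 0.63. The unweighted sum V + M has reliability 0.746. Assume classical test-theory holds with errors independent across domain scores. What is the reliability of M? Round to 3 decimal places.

0.781

Var(V+M) = 2 + 2·0.16 = 2.320.
True-score variance = ρ_V + ρ_M + 2·0.16, so 0.746 = (0.63 + ρ_M + 0.32) / 2.320.
ρ_M = 0.746·2.320 − 0.63 − 0.32 = 0.781.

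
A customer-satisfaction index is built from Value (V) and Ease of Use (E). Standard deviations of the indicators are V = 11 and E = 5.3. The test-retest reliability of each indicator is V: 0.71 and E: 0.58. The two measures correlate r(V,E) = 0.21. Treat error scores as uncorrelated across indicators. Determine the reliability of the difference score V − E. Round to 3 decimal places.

0.624

Var(V−E) = 11² + 5.3² − 2·11·5.3·0.21 = 149.09 − 24.486 = 124.604.
Under uncorrelated errors the observed covariances equal the true-score covariances, so only the own-variance terms attenuate.
True-score variance = [11²·0.71 + 5.3²·0.58] − 24.486 = 102.202 − 24.486 = 77.7162.
Reliability = 77.7162 / 124.604 = 0.624.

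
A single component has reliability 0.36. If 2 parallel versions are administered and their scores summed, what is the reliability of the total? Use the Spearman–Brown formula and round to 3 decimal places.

0.529

ρ_k = kρ / (1 + (k−1)ρ) = 2·0.36 / (1 + 1·0.36) = 0.720 / 1.360 = 0.529.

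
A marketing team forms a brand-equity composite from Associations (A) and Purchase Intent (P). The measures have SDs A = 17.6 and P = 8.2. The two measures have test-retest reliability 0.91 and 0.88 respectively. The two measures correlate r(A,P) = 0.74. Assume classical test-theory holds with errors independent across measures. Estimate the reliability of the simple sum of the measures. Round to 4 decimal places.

Var(A+P) = 17.6² + 8.2² + 2·[17.6·8.2·0.74] = 377 + 213.594 = 590.594.
Because errors are independent across components, Cov(Tᵢ,Tⱼ) = Cov(Xᵢ,Xⱼ); the off-diagonal part of the true-score variance is the same as above.
True-score variance = [17.6²·0.91 + 8.2²·0.88] + 213.594 = 341.053 + 213.594 = 554.646.
Reliability = 554.646 / 590.594 = 0.9391.

0.9391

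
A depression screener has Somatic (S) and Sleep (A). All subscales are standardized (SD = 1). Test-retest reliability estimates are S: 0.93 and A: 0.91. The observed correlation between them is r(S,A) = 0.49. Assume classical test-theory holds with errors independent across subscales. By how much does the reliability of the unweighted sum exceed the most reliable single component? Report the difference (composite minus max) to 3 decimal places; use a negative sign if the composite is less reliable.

0.016

Var(sum) = 2 + 0.98 = 2.98; true-score variance = 1.84 + 0.98 = 2.82; composite reliability = 0.9463.
Max component reliability = 0.9300.
Difference = 0.9463 − 0.9300 = 0.016.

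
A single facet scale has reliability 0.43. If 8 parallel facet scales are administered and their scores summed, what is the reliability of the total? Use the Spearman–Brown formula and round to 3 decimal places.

0.858

ρ_k = kρ / (1 + (k−1)ρ) = 8·0.43 / (1 + 7·0.43) = 3.440 / 4.010 = 0.858.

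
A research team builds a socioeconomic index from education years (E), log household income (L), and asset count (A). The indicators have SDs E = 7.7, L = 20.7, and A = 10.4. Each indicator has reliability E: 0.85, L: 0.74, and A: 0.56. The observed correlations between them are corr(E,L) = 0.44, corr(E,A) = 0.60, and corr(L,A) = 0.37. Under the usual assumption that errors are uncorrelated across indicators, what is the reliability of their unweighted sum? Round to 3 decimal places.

0.831

Var(E+L+A) = 7.7² + 20.7² + 10.4² + 2·[7.7·20.7·0.44 + 7.7·10.4·0.60 + 20.7·10.4·0.37] = 595.94 + 395.666 = 991.606.
Under uncorrelated errors the observed covariances equal the true-score covariances, so only the own-variance terms attenuate.
True-score variance = [7.7²·0.85 + 20.7²·0.74 + 10.4²·0.56] + 395.666 = 428.049 + 395.666 = 823.715.
Reliability = 823.715 / 991.606 = 0.831.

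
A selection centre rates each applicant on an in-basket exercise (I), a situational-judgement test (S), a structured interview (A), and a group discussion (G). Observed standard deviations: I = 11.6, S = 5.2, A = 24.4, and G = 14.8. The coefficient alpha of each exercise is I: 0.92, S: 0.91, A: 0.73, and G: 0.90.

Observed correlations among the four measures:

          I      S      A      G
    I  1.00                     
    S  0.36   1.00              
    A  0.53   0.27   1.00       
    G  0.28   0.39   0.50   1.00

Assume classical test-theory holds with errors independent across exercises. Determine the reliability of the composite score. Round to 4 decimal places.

0.8972

Var(I+S+A+G) = 11.6² + 5.2² + 24.4² + 14.8² + 2·[11.6·5.2·0.36 + 11.6·24.4·0.53 + 11.6·14.8·0.28 + 5.2·24.4·0.27 + 5.2·14.8·0.39 + 24.4·14.8·0.50] = 976 + 929.258 = 1905.26.
Because errors are independent across components, Cov(Tᵢ,Tⱼ) = Cov(Xᵢ,Xⱼ); the off-diagonal part of the true-score variance is the same as above.
True-score variance = [11.6²·0.92 + 5.2²·0.91 + 24.4²·0.73 + 14.8²·0.90] + 929.258 = 780.15 + 929.258 = 1709.41.
Reliability = 1709.41 / 1905.26 = 0.8972.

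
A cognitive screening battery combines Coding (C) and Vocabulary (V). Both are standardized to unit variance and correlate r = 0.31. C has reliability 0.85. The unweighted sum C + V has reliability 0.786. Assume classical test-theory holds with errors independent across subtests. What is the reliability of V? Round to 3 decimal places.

Var(C+V) = 2 + 2·0.31 = 2.620.
True-score variance = ρ_C + ρ_V + 2·0.31, so 0.786 = (0.85 + ρ_V + 0.62) / 2.620.
ρ_V = 0.786·2.620 − 0.85 − 0.62 = 0.589.

0.589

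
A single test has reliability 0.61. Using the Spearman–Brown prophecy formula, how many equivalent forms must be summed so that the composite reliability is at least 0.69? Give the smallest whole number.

2

k ≥ ρ*(1−ρ₁)/(ρ₁(1−ρ*)) = 0.69·0.39 / (0.61·0.31) = 1.423.
Smallest integer k = 2.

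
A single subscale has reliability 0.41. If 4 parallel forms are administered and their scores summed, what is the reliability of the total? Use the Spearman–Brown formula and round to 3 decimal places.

ρ_k = kρ / (1 + (k−1)ρ) = 4·0.41 / (1 + 3·0.41) = 1.640 / 2.230 = 0.735.

0.735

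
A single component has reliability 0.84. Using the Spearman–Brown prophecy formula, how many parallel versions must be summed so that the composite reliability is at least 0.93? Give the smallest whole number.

k ≥ ρ*(1−ρ₁)/(ρ₁(1−ρ*)) = 0.93·0.16 / (0.84·0.07) = 2.531.
Smallest integer k = 3.

3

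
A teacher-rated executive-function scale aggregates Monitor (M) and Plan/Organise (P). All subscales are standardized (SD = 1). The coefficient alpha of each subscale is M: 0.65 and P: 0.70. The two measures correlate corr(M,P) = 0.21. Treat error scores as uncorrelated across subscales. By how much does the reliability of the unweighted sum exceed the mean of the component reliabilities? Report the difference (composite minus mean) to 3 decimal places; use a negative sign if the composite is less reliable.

Var(sum) = 2 + 0.42 = 2.42; true-score variance = 1.35 + 0.42 = 1.77; composite reliability = 0.7314.
Mean component reliability = 0.6750.
Difference = 0.7314 − 0.6750 = 0.056.

0.056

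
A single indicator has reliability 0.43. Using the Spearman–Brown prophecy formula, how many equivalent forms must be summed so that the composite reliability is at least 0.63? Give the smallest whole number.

3

k ≥ ρ*(1−ρ₁)/(ρ₁(1−ρ*)) = 0.63·0.57 / (0.43·0.37) = 2.257.
Smallest integer k = 3.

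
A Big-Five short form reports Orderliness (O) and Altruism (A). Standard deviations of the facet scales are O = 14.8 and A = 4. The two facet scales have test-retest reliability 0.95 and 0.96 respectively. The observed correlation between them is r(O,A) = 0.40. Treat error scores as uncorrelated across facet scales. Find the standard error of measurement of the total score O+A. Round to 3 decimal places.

3.405

Var(total) = 235.04 + 47.36 = 282.4.
True-score variance = 223.448 + 47.36 = 270.808, so reliability = 0.9590.
Error variance = 282.4 − 270.808 = 11.592; SEM = √11.592 = 3.405.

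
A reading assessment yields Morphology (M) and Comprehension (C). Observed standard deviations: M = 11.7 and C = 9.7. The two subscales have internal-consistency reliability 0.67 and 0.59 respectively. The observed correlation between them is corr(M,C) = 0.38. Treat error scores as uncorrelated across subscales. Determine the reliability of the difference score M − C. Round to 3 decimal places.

Var(M−C) = 11.7² + 9.7² − 2·11.7·9.7·0.38 = 230.98 − 86.2524 = 144.728.
Because errors are independent across components, Cov(Tᵢ,Tⱼ) = Cov(Xᵢ,Xⱼ); the off-diagonal part of the true-score variance is the same as above.
True-score variance = [11.7²·0.67 + 9.7²·0.59] − 86.2524 = 147.229 − 86.2524 = 60.977.
Reliability = 60.977 / 144.728 = 0.421.

0.421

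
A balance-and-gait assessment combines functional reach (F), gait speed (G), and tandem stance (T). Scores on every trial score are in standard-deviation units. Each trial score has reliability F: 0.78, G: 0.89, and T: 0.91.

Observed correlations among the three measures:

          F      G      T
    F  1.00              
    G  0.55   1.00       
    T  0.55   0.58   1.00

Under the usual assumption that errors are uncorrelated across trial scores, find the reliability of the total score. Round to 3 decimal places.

Var(F+G+T) = 3 + 2·[0.55 + 0.55 + 0.58] = 3 + 3.36 = 6.36.
With uncorrelated errors the cross-covariances are all true-score covariance, so they carry over unchanged; only the diagonal terms shrink to ρᵢσᵢ².
True-score variance = [0.78 + 0.89 + 0.91] + 3.36 = 2.58 + 3.36 = 5.94.
Reliability = 5.94 / 6.36 = 0.934.

0.934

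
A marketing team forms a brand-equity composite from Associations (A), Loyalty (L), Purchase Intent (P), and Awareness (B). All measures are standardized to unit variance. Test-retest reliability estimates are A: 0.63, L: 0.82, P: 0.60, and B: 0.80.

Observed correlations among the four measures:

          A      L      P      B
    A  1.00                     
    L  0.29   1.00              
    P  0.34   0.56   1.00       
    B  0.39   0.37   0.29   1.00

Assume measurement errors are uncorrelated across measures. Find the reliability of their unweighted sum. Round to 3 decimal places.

Var(A+L+P+B) = 4 + 2·[0.29 + 0.34 + 0.39 + 0.56 + 0.37 + 0.29] = 4 + 4.48 = 8.48.
With uncorrelated errors the cross-covariances are all true-score covariance, so they carry over unchanged; only the diagonal terms shrink to ρᵢσᵢ².
True-score variance = [0.63 + 0.82 + 0.60 + 0.80] + 4.48 = 2.85 + 4.48 = 7.33.
Reliability = 7.33 / 8.48 = 0.864.

0.864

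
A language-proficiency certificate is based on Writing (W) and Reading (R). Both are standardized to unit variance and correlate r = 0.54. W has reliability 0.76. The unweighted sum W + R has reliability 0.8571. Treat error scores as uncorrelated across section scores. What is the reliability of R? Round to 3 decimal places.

0.800

Var(W+R) = 2 + 2·0.54 = 3.080.
True-score variance = ρ_W + ρ_R + 2·0.54, so 0.8571 = (0.76 + ρ_R + 1.08) / 3.080.
ρ_R = 0.8571·3.080 − 0.76 − 1.08 = 0.800.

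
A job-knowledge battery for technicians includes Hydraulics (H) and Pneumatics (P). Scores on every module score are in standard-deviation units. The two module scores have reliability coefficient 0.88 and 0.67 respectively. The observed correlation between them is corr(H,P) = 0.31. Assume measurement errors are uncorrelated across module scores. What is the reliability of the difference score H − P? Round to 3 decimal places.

Var(H−P) = 1 + 1 − 2·0.31 = 2 − 0.62 = 1.38.
Under uncorrelated errors the observed covariances equal the true-score covariances, so only the own-variance terms attenuate.
True-score variance = [0.88 + 0.67] − 0.62 = 1.55 − 0.62 = 0.93.
Reliability = 0.93 / 1.38 = 0.674.

0.674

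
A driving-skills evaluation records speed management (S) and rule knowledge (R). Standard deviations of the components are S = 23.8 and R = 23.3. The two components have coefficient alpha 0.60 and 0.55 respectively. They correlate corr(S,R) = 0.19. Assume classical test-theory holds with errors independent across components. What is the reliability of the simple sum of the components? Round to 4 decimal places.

0.6433

Var(S+R) = 23.8² + 23.3² + 2·[23.8·23.3·0.19] = 1109.33 + 210.725 = 1320.06.
Because errors are independent across components, Cov(Tᵢ,Tⱼ) = Cov(Xᵢ,Xⱼ); the off-diagonal part of the true-score variance is the same as above.
True-score variance = [23.8²·0.60 + 23.3²·0.55] + 210.725 = 638.454 + 210.725 = 849.179.
Reliability = 849.179 / 1320.06 = 0.6433.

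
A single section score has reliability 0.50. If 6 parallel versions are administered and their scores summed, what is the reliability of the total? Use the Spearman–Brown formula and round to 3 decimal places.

0.857

ρ_k = kρ / (1 + (k−1)ρ) = 6·0.50 / (1 + 5·0.50) = 3.000 / 3.500 = 0.857.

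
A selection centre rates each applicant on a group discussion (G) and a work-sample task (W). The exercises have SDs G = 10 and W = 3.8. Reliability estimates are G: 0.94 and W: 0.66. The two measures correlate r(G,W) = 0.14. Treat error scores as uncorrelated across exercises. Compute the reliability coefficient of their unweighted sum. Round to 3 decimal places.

0.913

Var(G+W) = 10² + 3.8² + 2·[10·3.8·0.14] = 114.44 + 10.64 = 125.08.
Under uncorrelated errors the observed covariances equal the true-score covariances, so only the own-variance terms attenuate.
True-score variance = [10²·0.94 + 3.8²·0.66] + 10.64 = 103.53 + 10.64 = 114.17.
Reliability = 114.17 / 125.08 = 0.913.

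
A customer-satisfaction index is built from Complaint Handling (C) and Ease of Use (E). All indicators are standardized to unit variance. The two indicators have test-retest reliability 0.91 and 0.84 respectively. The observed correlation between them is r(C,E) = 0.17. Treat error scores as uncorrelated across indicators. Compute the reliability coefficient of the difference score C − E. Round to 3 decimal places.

Var(C−E) = 1 + 1 − 2·0.17 = 2 − 0.34 = 1.66.
Under uncorrelated errors the observed covariances equal the true-score covariances, so only the own-variance terms attenuate.
True-score variance = [0.91 + 0.84] − 0.34 = 1.75 − 0.34 = 1.41.
Reliability = 1.41 / 1.66 = 0.849.

0.849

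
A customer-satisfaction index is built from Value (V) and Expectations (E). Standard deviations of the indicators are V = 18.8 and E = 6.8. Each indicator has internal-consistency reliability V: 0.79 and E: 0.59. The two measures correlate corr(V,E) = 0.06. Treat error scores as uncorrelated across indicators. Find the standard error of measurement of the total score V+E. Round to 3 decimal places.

Var(total) = 399.68 + 15.3408 = 415.021.
True-score variance = 306.499 + 15.3408 = 321.84, so reliability = 0.7755.
Error variance = 415.021 − 321.84 = 93.1808; SEM = √93.1808 = 9.653.

9.653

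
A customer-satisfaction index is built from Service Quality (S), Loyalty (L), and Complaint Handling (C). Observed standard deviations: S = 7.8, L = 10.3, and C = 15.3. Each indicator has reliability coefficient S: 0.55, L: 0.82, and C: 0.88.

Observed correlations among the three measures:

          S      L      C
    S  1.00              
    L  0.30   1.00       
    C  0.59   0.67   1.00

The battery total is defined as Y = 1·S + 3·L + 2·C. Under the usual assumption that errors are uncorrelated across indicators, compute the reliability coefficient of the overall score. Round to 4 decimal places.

0.9145

Var(Y) = 7.8² + 3²·10.3² + 2²·15.3² + 2·[3·7.8·10.3·0.30 + 2·7.8·15.3·0.59 + 6·10.3·15.3·0.67] = 1952.01 + 1693.28 = 3645.29.
Under uncorrelated errors the observed covariances equal the true-score covariances, so only the own-variance terms attenuate.
True-score variance = [7.8²·0.55 + 3²·10.3²·0.82 + 2²·15.3²·0.88] + 1693.28 = 1640.4 + 1693.28 = 3333.68.
Reliability = 3333.68 / 3645.29 = 0.9145.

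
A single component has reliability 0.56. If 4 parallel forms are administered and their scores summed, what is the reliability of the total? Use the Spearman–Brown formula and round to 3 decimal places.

0.836

ρ_k = kρ / (1 + (k−1)ρ) = 4·0.56 / (1 + 3·0.56) = 2.240 / 2.680 = 0.836.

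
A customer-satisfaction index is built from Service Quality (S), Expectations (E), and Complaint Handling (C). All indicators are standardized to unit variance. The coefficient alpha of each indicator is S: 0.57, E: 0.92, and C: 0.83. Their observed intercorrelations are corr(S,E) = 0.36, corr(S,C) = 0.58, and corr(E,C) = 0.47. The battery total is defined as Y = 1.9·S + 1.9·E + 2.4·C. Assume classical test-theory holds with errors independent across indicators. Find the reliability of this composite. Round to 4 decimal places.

0.8879

Var(Y) = 1.9² + 1.9² + 2.4² + 2·[3.61·0.36 + 4.56·0.58 + 4.56·0.47] = 12.98 + 12.1752 = 25.1552.
Because errors are independent across components, Cov(Tᵢ,Tⱼ) = Cov(Xᵢ,Xⱼ); the off-diagonal part of the true-score variance is the same as above.
True-score variance = [1.9²·0.57 + 1.9²·0.92 + 2.4²·0.83] + 12.1752 = 10.1597 + 12.1752 = 22.3349.
Reliability = 22.3349 / 25.1552 = 0.8879.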